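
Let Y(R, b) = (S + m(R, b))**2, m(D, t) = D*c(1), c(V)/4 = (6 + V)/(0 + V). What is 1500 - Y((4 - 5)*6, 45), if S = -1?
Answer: -27061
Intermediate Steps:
c(V) = 4*(6 + V)/V (c(V) = 4*((6 + V)/(0 + V)) = 4*((6 + V)/V) = 4*(6 + V)/V)
m(D, t) = 28*D (m(D, t) = D*(4 + 24/1) = D*(4 + 24*1) = D*(4 + 24) = D*28 = 28*D)
Y(R, b) = (-1 + 28*R)**2
1500 - Y((4 - 5)*6, 45) = 1500 - (-1 + 28*((4 - 5)*6))**2 = 1500 - (-1 + 28*(-1*6))**2 = 1500 - (-1 + 28*(-6))**2 = 1500 - (-1 - 168)**2 = 1500 - 1*(-169)**2 = 1500 - 1*28561 = 1500 - 28561 = -27061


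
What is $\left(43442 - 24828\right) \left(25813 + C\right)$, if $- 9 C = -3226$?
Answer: $\frac{4384397402}{9} \approx 4.8716 \cdot 10^{8}$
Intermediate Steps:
$C = \frac{3226}{9}$ ($C = \left(- \frac{1}{9}\right) \left(-3226\right) = \frac{3226}{9} \approx 358.44$)
$\left(43442 - 24828\right) \left(25813 + C\right) = \left(43442 - 24828\right) \left(25813 + \frac{3226}{9}\right) = 18614 \cdot \frac{235543}{9} = \frac{4384397402}{9}$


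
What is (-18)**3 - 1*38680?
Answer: -44512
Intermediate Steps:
(-18)**3 - 1*38680 = -5832 - 38680 = -44512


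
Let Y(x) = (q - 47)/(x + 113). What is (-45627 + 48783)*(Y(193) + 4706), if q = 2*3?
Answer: 757437370/51 ≈ 1.4852e+7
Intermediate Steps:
q = 6
Y(x) = -41/(113 + x) (Y(x) = (6 - 47)/(x + 113) = -41/(113 + x))
(-45627 + 48783)*(Y(193) + 4706) = (-45627 + 48783)*(-41/(113 + 193) + 4706) = 3156*(-41/306 + 4706) = 3156*(1439995/306) = 757437370/51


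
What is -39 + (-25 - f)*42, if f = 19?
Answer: -1887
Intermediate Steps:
-39 + (-25 - f)*42 = -39 + (-25 - 1*19)*42 = -39 + (-25 - 19)*42 = -39 - 44*42 = -39 - 1848 = -1887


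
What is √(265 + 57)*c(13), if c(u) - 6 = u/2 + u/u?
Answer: 27*√322/2 ≈ 242.25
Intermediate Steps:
c(u) = 7 + u/2 (c(u) = 6 + (u/2 + u/u) = 6 + (u*(½) + 1) = 6 + (u/2 + 1) = 6 + (1 + u/2) = 7 + u/2)
√(265 + 57)*c(13) = √(265 + 57)*(7 + (½)*13) = √322*(7 + 13/2) = √322*(27/2) = 27*√322/2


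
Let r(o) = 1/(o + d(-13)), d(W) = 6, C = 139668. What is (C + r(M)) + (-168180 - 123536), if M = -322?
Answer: -48047169/316 ≈ -1.5205e+5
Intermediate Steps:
r(o) = 1/(6 + o) (r(o) = 1/(o + 6) = 1/(6 + o))
(C + r(M)) + (-168180 - 123536) = (139668 + 1/(6 - 322)) + (-168180 - 123536) = (139668 + 1/(-316)) - 291716 = (139668 - 1/316) - 291716 = 44135087/316 - 291716 = -48047169/316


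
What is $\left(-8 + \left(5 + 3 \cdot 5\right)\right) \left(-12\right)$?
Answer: $-144$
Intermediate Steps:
$\left(-8 + \left(5 + 3 \cdot 5\right)\right) \left(-12\right) = \left(-8 + \left(5 + 15\right)\right) \left(-12\right) = \left(-8 + 20\right) \left(-12\right) = 12 \left(-12\right) = -144$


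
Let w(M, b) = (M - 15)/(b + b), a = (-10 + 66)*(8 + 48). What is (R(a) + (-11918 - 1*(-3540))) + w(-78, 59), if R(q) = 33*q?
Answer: 11222887/118 ≈ 95109.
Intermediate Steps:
a = 3136 (a = 56*56 = 3136)
w(M, b) = (-15 + M)/(2*b) (w(M, b) = (-15 + M)/((2*b)) = (-15 + M)*(1/(2*b)) = (-15 + M)/(2*b))
(R(a) + (-11918 - 1*(-3540))) + w(-78, 59) = (33*3136 + (-11918 - 1*(-3540))) + (½)*(-15 - 78)/59 = (103488 + (-11918 + 3540)) + (½)*(1/59)*(-93) = (103488 - 8378) - 93/118 = 95110 - 93/118 = 11222887/118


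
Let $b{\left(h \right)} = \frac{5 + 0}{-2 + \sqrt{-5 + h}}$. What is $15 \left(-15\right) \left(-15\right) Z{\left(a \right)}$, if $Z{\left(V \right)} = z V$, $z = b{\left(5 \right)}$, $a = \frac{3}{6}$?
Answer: $- \frac{16875}{4} \approx -4218.8$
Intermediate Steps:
$a = \frac{1}{2}$ ($a = 3 \cdot \frac{1}{6} = \frac{1}{2} \approx 0.5$)
$b{\left(h \right)} = \frac{5}{-2 + \sqrt{-5 + h}}$
$z = - \frac{5}{2}$ ($z = \frac{5}{-2 + \sqrt{-5 + 5}} = \frac{5}{-2 + \sqrt{0}} = \frac{5}{-2 + 0} = \frac{5}{-2} = 5 \left(- \frac{1}{2}\right) = - \frac{5}{2} \approx -2.5$)
$Z{\left(V \right)} = - \frac{5 V}{2}$
$15 \left(-15\right) \left(-15\right) Z{\left(a \right)} = 15 \left(-15\right) \left(-15\right) \left(\left(- \frac{5}{2}\right) \frac{1}{2}\right) = \left(-225\right) \left(-15\right) \left(- \frac{5}{4}\right) = 3375 \left(- \frac{5}{4}\right) = - \frac{16875}{4}$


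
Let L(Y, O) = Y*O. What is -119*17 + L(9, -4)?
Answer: -2059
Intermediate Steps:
L(Y, O) = O*Y
-119*17 + L(9, -4) = -119*17 - 4*9 = -2023 - 36 = -2059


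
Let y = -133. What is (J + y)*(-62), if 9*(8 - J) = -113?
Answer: 62744/9 ≈ 6971.6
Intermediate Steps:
J = 185/9 (J = 8 - ⅑*(-113) = 8 + 113/9 = 185/9 ≈ 20.556)
(J + y)*(-62) = (185/9 - 133)*(-62) = -1012/9*(-62) = 62744/9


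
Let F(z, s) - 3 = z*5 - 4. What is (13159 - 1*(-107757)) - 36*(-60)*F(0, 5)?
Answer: 118756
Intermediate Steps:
F(z, s) = -1 + 5*z (F(z, s) = 3 + (z*5 - 4) = 3 + (5*z - 4) = 3 + (-4 + 5*z) = -1 + 5*z)
(13159 - 1*(-107757)) - 36*(-60)*F(0, 5) = (13159 - 1*(-107757)) - 36*(-60)*(-1 + 5*0) = (13159 + 107757) - (-2160)*(-1 + 0) = 120916 - (-2160)*(-1) = 120916 - 1*2160 = 120916 - 2160 = 118756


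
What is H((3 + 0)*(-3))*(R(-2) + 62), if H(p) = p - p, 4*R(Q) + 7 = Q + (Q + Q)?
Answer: 0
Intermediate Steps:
R(Q) = -7/4 + 3*Q/4 (R(Q) = -7/4 + (Q + (Q + Q))/4 = -7/4 + (Q + 2*Q)/4 = -7/4 + (3*Q)/4 = -7/4 + 3*Q/4)
H(p) = 0
H((3 + 0)*(-3))*(R(-2) + 62) = 0*((-7/4 + (¾)*(-2)) + 62) = 0*((-7/4 - 3/2) + 62) = 0*(-13/4 + 62) = 0*(235/4) = 0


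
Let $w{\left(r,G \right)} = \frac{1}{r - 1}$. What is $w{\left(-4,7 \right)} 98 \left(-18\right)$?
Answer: $\frac{1764}{5} \approx 352.8$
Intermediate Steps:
$w{\left(r,G \right)} = \frac{1}{-1 + r}$
$w{\left(-4,7 \right)} 98 \left(-18\right) = \frac{1}{-1 - 4} \cdot 98 \left(-18\right) = \frac{1}{-5} \cdot 98 \left(-18\right) = \left(- \frac{1}{5}\right) 98 \left(-18\right) = \left(- \frac{98}{5}\right) \left(-18\right) = \frac{1764}{5}$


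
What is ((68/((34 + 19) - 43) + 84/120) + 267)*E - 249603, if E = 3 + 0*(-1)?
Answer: -497559/2 ≈ -2.4878e+5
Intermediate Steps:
E = 3 (E = 3 + 0 = 3)
((68/((34 + 19) - 43) + 84/120) + 267)*E - 249603 = ((68/((34 + 19) - 43) + 84/120) + 267)*3 - 249603 = ((68/(53 - 43) + 84*(1/120)) + 267)*3 - 249603 = ((68/10 + 7/10) + 267)*3 - 249603 = ((68*(1/10) + 7/10) + 267)*3 - 249603 = ((34/5 + 7/10) + 267)*3 - 249603 = (15/2 + 267)*3 - 249603 = (549/2)*3 - 249603 = 1647/2 - 249603 = -497559/2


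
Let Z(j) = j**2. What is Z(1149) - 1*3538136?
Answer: -2217935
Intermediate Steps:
Z(1149) - 1*3538136 = 1149**2 - 1*3538136 = 1320201 - 3538136 = -2217935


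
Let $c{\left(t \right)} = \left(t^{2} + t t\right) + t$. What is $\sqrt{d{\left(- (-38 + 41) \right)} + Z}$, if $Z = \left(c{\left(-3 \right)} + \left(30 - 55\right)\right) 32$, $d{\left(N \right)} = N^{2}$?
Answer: $i \sqrt{311} \approx 17.635 i$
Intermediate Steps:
$c{\left(t \right)} = t + 2 t^{2}$ ($c{\left(t \right)} = \left(t^{2} + t^{2}\right) + t = 2 t^{2} + t = t + 2 t^{2}$)
$Z = -320$ ($Z = \left(- 3 \left(1 + 2 \left(-3\right)\right) + \left(30 - 55\right)\right) 32 = \left(- 3 \left(1 - 6\right) - 25\right) 32 = \left(\left(-3\right) \left(-5\right) - 25\right) 32 = \left(15 - 25\right) 32 = \left(-10\right) 32 = -320$)
$\sqrt{d{\left(- (-38 + 41) \right)} + Z} = \sqrt{\left(- (-38 + 41)\right)^{2} - 320} = \sqrt{\left(\left(-1\right) 3\right)^{2} - 320} = \sqrt{\left(-3\right)^{2} - 320} = \sqrt{9 - 320} = \sqrt{-311} = i \sqrt{311}$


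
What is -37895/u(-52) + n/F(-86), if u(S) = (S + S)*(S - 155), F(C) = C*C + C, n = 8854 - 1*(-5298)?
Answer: 1063531/6052680 ≈ 0.17571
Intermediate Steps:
n = 14152 (n = 8854 + 5298 = 14152)
F(C) = C + C² (F(C) = C² + C = C + C²)
u(S) = 2*S*(-155 + S) (u(S) = (2*S)*(-155 + S) = 2*S*(-155 + S))
-37895/u(-52) + n/F(-86) = -37895*(-1/(104*(-155 - 52))) + 14152/((-86*(1 - 86))) = -37895/(2*(-52)*(-207)) + 14152/((-86*(-85))) = -37895/21528 + 14152/7310 = -37895*1/21528 + 14152*(1/7310) = -2915/1656 + 7076/3655 = 1063531/6052680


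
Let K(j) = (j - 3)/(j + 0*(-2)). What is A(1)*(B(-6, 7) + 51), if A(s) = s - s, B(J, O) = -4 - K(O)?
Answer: 0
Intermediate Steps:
K(j) = (-3 + j)/j (K(j) = (-3 + j)/(j + 0) = (-3 + j)/j)
B(J, O) = -4 - (-3 + O)/O
A(s) = 0
A(1)*(B(-6, 7) + 51) = 0*((-5 + 3/7) + 51) = 0*(-32/7 + 51) = 0*(325/7) = 0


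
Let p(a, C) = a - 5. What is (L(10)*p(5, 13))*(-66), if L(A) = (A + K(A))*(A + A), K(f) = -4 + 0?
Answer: 0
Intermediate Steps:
K(f) = -4
L(A) = 2*A*(-4 + A) (L(A) = (A - 4)*(A + A) = (-4 + A)*(2*A) = 2*A*(-4 + A))
p(a, C) = -5 + a
(L(10)*p(5, 13))*(-66) = ((2*10*(-4 + 10))*(-5 + 5))*(-66) = ((2*10*6)*0)*(-66) = (120*0)*(-66) = 0*(-66) = 0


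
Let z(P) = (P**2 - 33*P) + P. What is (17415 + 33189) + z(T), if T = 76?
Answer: 53948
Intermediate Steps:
z(P) = P**2 - 32*P
(17415 + 33189) + z(T) = (17415 + 33189) + 76*(-32 + 76) = 50604 + 76*44 = 50604 + 3344 = 53948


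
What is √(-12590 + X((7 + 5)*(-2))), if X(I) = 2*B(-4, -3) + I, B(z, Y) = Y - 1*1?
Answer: I*√12622 ≈ 112.35*I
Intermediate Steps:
B(z, Y) = -1 + Y (B(z, Y) = Y - 1 = -1 + Y)
X(I) = -8 + I (X(I) = 2*(-1 - 3) + I = 2*(-4) + I = -8 + I)
√(-12590 + X((7 + 5)*(-2))) = √(-12590 + (-8 + (7 + 5)*(-2))) = √(-12590 + (-8 + 12*(-2))) = √(-12590 + (-8 - 24)) = √(-12590 - 32) = √(-12622) = I*√12622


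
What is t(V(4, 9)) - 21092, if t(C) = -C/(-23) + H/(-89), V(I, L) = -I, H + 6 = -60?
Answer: -43174162/2047 ≈ -21091.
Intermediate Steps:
H = -66 (H = -6 - 60 = -66)
t(C) = 66/89 + C/23 (t(C) = -C/(-23) - 66/(-89) = -C*(-1/23) - 66*(-1/89) = C/23 + 66/89 = 66/89 + C/23)
t(V(4, 9)) - 21092 = (66/89 + (-1*4)/23) - 21092 = (66/89 + (1/23)*(-4)) - 21092 = (66/89 - 4/23) - 21092 = 1162/2047 - 21092 = -43174162/2047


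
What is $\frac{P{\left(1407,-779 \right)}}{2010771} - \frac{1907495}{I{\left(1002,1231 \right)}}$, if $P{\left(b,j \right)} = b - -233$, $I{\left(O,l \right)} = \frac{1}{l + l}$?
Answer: $- \frac{9443088717722350}{2010771} \approx -4.6963 \cdot 10^{9}$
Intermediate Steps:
$I{\left(O,l \right)} = \frac{1}{2 l}$
$P{\left(b,j \right)} = 233 + b$ ($P{\left(b,j \right)} = b + 233 = 233 + b$)
$\frac{P{\left(1407,-779 \right)}}{2010771} - \frac{1907495}{I{\left(1002,1231 \right)}} = \frac{233 + 1407}{2010771} - \frac{1907495}{\frac{1}{2} \cdot \frac{1}{1231}} = 1640 \cdot \frac{1}{2010771} - \frac{1907495}{\frac{1}{2} \cdot \frac{1}{1231}} = \frac{1640}{2010771} - 1907495 \frac{1}{\frac{1}{2462}} = \frac{1640}{2010771} - 4696252690 = - \frac{9443088717722350}{2010771}$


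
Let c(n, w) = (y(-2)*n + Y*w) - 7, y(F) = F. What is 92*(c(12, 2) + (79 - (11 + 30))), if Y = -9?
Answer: -1012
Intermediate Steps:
c(n, w) = -7 - 9*w - 2*n (c(n, w) = (-2*n - 9*w) - 7 = (-9*w - 2*n) - 7 = -7 - 9*w - 2*n)
92*(c(12, 2) + (79 - (11 + 30))) = 92*((-7 - 9*2 - 2*12) + (79 - (11 + 30))) = 92*((-7 - 18 - 24) + (79 - 1*41)) = 92*(-49 + (79 - 41)) = 92*(-49 + 38) = 92*(-11) = -1012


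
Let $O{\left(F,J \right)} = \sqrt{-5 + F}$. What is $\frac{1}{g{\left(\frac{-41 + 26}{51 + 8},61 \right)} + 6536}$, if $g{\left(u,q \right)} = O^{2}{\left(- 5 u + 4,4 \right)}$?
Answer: $\frac{59}{385640} \approx 0.00015299$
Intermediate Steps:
$g{\left(u,q \right)} = -1 - 5 u$ ($g{\left(u,q \right)} = \left(\sqrt{-5 - \left(-4 + 5 u\right)}\right)^{2} = \left(\sqrt{-1 - 5 u}\right)^{2} = -1 - 5 u$)
$\frac{1}{g{\left(\frac{-41 + 26}{51 + 8},61 \right)} + 6536} = \frac{1}{\left(-1 - 5 \frac{-41 + 26}{51 + 8}\right) + 6536} = \frac{1}{\left(-1 - 5 \left(- \frac{15}{59}\right)\right) + 6536} = \frac{1}{\left(-1 - 5 \left(\left(-15\right) \frac{1}{59}\right)\right) + 6536} = \frac{1}{\left(-1 - - \frac{75}{59}\right) + 6536} = \frac{1}{\left(-1 + \frac{75}{59}\right) + 6536} = \frac{1}{\frac{16}{59} + 6536} = \frac{1}{\frac{385640}{59}} = \frac{59}{385640}$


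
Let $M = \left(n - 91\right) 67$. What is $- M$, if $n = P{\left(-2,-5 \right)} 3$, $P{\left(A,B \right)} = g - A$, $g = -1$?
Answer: $5896$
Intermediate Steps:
$P{\left(A,B \right)} = -1 - A$
$n = 3$ ($n = \left(-1 - -2\right) 3 = \left(-1 + 2\right) 3 = 1 \cdot 3 = 3$)
$M = -5896$ ($M = \left(3 - 91\right) 67 = \left(-88\right) 67 = -5896$)
$- M = \left(-1\right) \left(-5896\right) = 5896$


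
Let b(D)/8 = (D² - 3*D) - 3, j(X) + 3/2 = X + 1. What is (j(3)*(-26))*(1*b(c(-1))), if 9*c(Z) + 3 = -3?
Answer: 2600/9 ≈ 288.89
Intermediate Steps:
c(Z) = -⅔ (c(Z) = -⅓ + (⅑)*(-3) = -⅓ - ⅓ = -⅔)
j(X) = -½ + X (j(X) = -3/2 + (X + 1) = -3/2 + (1 + X) = -½ + X)
b(D) = -24 - 24*D + 8*D² (b(D) = 8*((D² - 3*D) - 3) = 8*(-3 + D² - 3*D) = -24 - 24*D + 8*D²)
(j(3)*(-26))*(1*b(c(-1))) = ((-½ + 3)*(-26))*(1*(-24 - 24*(-⅔) + 8*(-⅔)²)) = ((5/2)*(-26))*(1*(-24 + 16 + 8*(4/9))) = -65*(-24 + 16 + 32/9) = -65*(-40)/9 = -65*(-40/9) = 2600/9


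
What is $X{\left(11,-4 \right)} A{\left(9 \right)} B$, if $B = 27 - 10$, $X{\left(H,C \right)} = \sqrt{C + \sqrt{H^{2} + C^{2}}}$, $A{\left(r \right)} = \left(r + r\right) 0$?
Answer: $0$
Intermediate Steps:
$A{\left(r \right)} = 0$ ($A{\left(r \right)} = 2 r 0 = 0$)
$X{\left(H,C \right)} = \sqrt{C + \sqrt{C^{2} + H^{2}}}$
$B = 17$
$X{\left(11,-4 \right)} A{\left(9 \right)} B = \sqrt{-4 + \sqrt{\left(-4\right)^{2} + 11^{2}}} \cdot 0 \cdot 17 = \sqrt{-4 + \sqrt{16 + 121}} \cdot 0 \cdot 17 = \sqrt{-4 + \sqrt{137}} \cdot 0 \cdot 17 = 0 \cdot 17 = 0$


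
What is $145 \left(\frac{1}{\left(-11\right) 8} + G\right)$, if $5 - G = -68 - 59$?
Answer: $\frac{1684175}{88} \approx 19138.0$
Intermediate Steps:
$G = 132$ ($G = 5 - \left(-68 - 59\right) = 5 - -127 = 5 + 127 = 132$)
$145 \left(\frac{1}{\left(-11\right) 8} + G\right) = 145 \left(\frac{1}{\left(-11\right) 8} + 132\right) = 145 \left(\frac{1}{-88} + 132\right) = 145 \left(- \frac{1}{88} + 132\right) = 145 \cdot \frac{11615}{88} = \frac{1684175}{88}$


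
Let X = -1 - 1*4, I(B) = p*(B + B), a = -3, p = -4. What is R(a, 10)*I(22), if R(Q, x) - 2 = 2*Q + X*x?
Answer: 9504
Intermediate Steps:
I(B) = -8*B (I(B) = -4*(B + B) = -8*B)
X = -5 (X = -1 - 4 = -5)
R(Q, x) = 2 - 5*x + 2*Q (R(Q, x) = 2 + (2*Q - 5*x) = 2 + (-5*x + 2*Q) = 2 - 5*x + 2*Q)
R(a, 10)*I(22) = (2 - 5*10 + 2*(-3))*(-8*22) = (2 - 50 - 6)*(-176) = -54*(-176) = 9504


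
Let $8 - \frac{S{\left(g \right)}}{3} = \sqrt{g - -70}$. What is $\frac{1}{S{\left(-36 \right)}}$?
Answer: $\frac{4}{45} + \frac{\sqrt{34}}{90} \approx 0.15368$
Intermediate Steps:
$S{\left(g \right)} = 24 - 3 \sqrt{70 + g}$ ($S{\left(g \right)} = 24 - 3 \sqrt{g - -70} = 24 - 3 \sqrt{g + \left(-246 + 316\right)} = 24 - 3 \sqrt{g + 70} = 24 - 3 \sqrt{70 + g}$)
$\frac{1}{S{\left(-36 \right)}} = \frac{1}{24 - 3 \sqrt{70 - 36}} = \frac{1}{24 - 3 \sqrt{34}}$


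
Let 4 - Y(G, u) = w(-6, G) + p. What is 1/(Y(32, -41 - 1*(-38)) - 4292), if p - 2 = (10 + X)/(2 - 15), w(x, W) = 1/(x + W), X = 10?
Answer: -2/8577 ≈ -0.00023318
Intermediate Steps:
w(x, W) = 1/(W + x)
p = 6/13 (p = 2 + (10 + 10)/(2 - 15) = 2 + 20/(-13) = 2 + 20*(-1/13) = 2 - 20/13 = 6/13 ≈ 0.46154)
Y(G, u) = 46/13 - 1/(-6 + G) (Y(G, u) = 4 - (1/(G - 6) + 6/13) = 4 - (1/(-6 + G) + 6/13) = 4 - (6/13 + 1/(-6 + G)) = 4 + (-6/13 - 1/(-6 + G)) = 46/13 - 1/(-6 + G))
1/(Y(32, -41 - 1*(-38)) - 4292) = 1/((-289 + 46*32)/(13*(-6 + 32)) - 4292) = 1/((1/13)*(-289 + 1472)/26 - 4292) = 1/((1/13)*(1/26)*1183 - 4292) = 1/(7/2 - 4292) = 1/(-8577/2) = -2/8577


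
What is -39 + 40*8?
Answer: 281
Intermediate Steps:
-39 + 40*8 = -39 + 320 = 281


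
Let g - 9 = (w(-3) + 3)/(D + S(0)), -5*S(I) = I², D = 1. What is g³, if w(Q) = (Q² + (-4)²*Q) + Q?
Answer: -27000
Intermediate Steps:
w(Q) = Q² + 17*Q (w(Q) = (Q² + 16*Q) + Q = Q² + 17*Q)
S(I) = -I²/5
g = -30 (g = 9 + (-3*(17 - 3) + 3)/(1 - ⅕*0²) = 9 + (-3*14 + 3)/(1 - ⅕*0) = 9 + (-42 + 3)/(1 + 0) = 9 - 39/1 = 9 - 39*1 = 9 - 39 = -30)
g³ = (-30)³ = -27000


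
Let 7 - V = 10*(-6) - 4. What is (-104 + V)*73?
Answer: -2409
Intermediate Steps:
V = 71 (V = 7 - (10*(-6) - 4) = 7 - (-60 - 4) = 7 - 1*(-64) = 7 + 64 = 71)
(-104 + V)*73 = (-104 + 71)*73 = -33*73 = -2409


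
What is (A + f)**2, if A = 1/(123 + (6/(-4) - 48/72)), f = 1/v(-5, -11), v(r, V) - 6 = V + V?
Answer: 395641/134560000 ≈ 0.0029403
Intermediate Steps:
v(r, V) = 6 + 2*V (v(r, V) = 6 + (V + V) = 6 + 2*V)
f = -1/16 (f = 1/(6 + 2*(-11)) = 1/(6 - 22) = 1/(-16) = -1/16 ≈ -0.062500)
A = 6/725 (A = 1/(123 + (6*(-1/4) - 48*1/72)) = 1/(123 + (-3/2 - 2/3)) = 1/(123 - 13/6) = 1/(725/6) = 6/725 ≈ 0.0082759)
(A + f)**2 = (6/725 - 1/16)**2 = (-629/11600)**2 = 395641/134560000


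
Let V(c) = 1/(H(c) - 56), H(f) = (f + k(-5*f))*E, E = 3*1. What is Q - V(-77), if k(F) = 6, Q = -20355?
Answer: -5475494/269 ≈ -20355.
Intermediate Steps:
E = 3
H(f) = 18 + 3*f (H(f) = (f + 6)*3 = (6 + f)*3 = 18 + 3*f)
V(c) = 1/(-38 + 3*c) (V(c) = 1/((18 + 3*c) - 56) = 1/(-38 + 3*c))
Q - V(-77) = -20355 - 1/(-38 + 3*(-77)) = -20355 - 1/(-38 - 231) = -20355 - 1/(-269) = -20355 - 1*(-1/269) = -20355 + 1/269 = -5475494/269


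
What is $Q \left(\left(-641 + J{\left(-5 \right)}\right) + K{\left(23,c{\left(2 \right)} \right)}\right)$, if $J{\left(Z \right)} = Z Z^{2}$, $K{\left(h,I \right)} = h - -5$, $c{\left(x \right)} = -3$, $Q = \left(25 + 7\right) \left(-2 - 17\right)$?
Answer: $448704$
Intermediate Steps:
$Q = -608$ ($Q = 32 \left(-19\right) = -608$)
$K{\left(h,I \right)} = 5 + h$ ($K{\left(h,I \right)} = h + 5 = 5 + h$)
$J{\left(Z \right)} = Z^{3}$
$Q \left(\left(-641 + J{\left(-5 \right)}\right) + K{\left(23,c{\left(2 \right)} \right)}\right) = - 608 \left(\left(-641 + \left(-5\right)^{3}\right) + \left(5 + 23\right)\right) = - 608 \left(\left(-641 - 125\right) + 28\right) = - 608 \left(-766 + 28\right) = \left(-608\right) \left(-738\right) = 448704$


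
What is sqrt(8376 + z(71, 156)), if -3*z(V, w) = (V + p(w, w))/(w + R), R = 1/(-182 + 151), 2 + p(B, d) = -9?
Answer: 2*sqrt(1958046389)/967 ≈ 91.520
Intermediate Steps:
p(B, d) = -11 (p(B, d) = -2 - 9 = -11)
R = -1/31 (R = 1/(-31) = -1/31 ≈ -0.032258)
z(V, w) = -(-11 + V)/(3*(-1/31 + w)) (z(V, w) = -(V - 11)/(3*(w - 1/31)) = -(-11 + V)/(3*(-1/31 + w)))
sqrt(8376 + z(71, 156)) = sqrt(8376 + 31*(11 - 1*71)/(3*(-1 + 31*156))) = sqrt(8376 + 31*(11 - 71)/(3*(-1 + 4836))) = sqrt(8376 + (31/3)*(-60)/4835) = sqrt(8376 + (31/3)*(1/4835)*(-60)) = sqrt(8376 - 124/967) = sqrt(8099468/967) = 2*sqrt(1958046389)/967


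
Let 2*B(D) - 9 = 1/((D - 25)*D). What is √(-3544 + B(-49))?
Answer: I*√949732761/518 ≈ 59.494*I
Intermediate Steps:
B(D) = 9/2 + 1/(2*D*(-25 + D)) (B(D) = 9/2 + (1/((D - 25)*D))/2 = 9/2 + (1/((-25 + D)*D))/2 = 9/2 + (1/(D*(-25 + D)))/2 = 9/2 + 1/(2*D*(-25 + D)))
√(-3544 + B(-49)) = √(-3544 + (½)*(1 - 225*(-49) + 9*(-49)²)/(-49*(-25 - 49))) = √(-3544 + (½)*(-1/49)*(1 + 11025 + 9*2401)/(-74)) = √(-3544 + (½)*(-1/49)*(-1/74)*(1 + 11025 + 21609)) = √(-3544 + (½)*(-1/49)*(-1/74)*32635) = √(-3544 + 32635/7252) = √(-25668453/7252) = I*√949732761/518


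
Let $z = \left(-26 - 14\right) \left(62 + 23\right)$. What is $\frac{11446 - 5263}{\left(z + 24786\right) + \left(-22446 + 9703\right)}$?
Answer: $\frac{2061}{2881} \approx 0.71538$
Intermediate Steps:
$z = -3400$ ($z = \left(-40\right) 85 = -3400$)
$\frac{11446 - 5263}{\left(z + 24786\right) + \left(-22446 + 9703\right)} = \frac{11446 - 5263}{\left(-3400 + 24786\right) + \left(-22446 + 9703\right)} = \frac{6183}{21386 - 12743} = \frac{6183}{8643} = 6183 \cdot \frac{1}{8643} = \frac{2061}{2881}$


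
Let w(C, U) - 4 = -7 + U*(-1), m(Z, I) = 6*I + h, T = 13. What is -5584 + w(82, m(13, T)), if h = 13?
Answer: -5678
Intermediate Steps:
m(Z, I) = 13 + 6*I (m(Z, I) = 6*I + 13 = 13 + 6*I)
w(C, U) = -3 - U (w(C, U) = 4 + (-7 + U*(-1)) = 4 + (-7 - U) = -3 - U)
-5584 + w(82, m(13, T)) = -5584 + (-3 - (13 + 6*13)) = -5584 + (-3 - (13 + 78)) = -5584 + (-3 - 1*91) = -5584 + (-3 - 91) = -5584 - 94 = -5678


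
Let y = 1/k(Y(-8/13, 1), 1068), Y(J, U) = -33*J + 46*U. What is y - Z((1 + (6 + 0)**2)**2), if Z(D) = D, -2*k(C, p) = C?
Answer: -590052/431 ≈ -1369.0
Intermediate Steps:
k(C, p) = -C/2
y = -13/431 (y = 1/(-(-(-264)/13 + 46*1)/2) = 1/(-(-(-264)/13 + 46)/2) = 1/(-(-33*(-8/13) + 46)/2) = 1/(-(264/13 + 46)/2) = 1/(-1/2*862/13) = 1/(-431/13) = -13/431 ≈ -0.030162)
y - Z((1 + (6 + 0)**2)**2) = -13/431 - (1 + (6 + 0)**2)**2 = -13/431 - (1 + 6**2)**2 = -13/431 - (1 + 36)**2 = -13/431 - 1*37**2 = -13/431 - 1*1369 = -13/431 - 1369 = -590052/431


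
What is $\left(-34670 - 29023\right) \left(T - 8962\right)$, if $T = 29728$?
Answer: $-1322648838$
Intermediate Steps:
$\left(-34670 - 29023\right) \left(T - 8962\right) = \left(-34670 - 29023\right) \left(29728 - 8962\right) = \left(-63693\right) 20766 = -1322648838$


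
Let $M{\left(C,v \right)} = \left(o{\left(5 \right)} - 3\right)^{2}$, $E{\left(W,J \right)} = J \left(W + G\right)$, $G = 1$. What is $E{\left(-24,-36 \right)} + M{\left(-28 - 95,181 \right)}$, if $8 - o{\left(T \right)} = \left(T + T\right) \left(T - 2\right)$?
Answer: $1453$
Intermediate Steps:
$E{\left(W,J \right)} = J \left(1 + W\right)$ ($E{\left(W,J \right)} = J \left(W + 1\right) = J \left(1 + W\right)$)
$o{\left(T \right)} = 8 - 2 T \left(-2 + T\right)$ ($o{\left(T \right)} = 8 - \left(T + T\right) \left(T - 2\right) = 8 - 2 T \left(-2 + T\right)$)
$M{\left(C,v \right)} = 625$ ($M{\left(C,v \right)} = \left(\left(8 - 2 \cdot 5^{2} + 4 \cdot 5\right) - 3\right)^{2} = \left(\left(8 - 50 + 20\right) - 3\right)^{2} = \left(-22 - 3\right)^{2} = \left(-25\right)^{2} = 625$)
$E{\left(-24,-36 \right)} + M{\left(-28 - 95,181 \right)} = - 36 \left(1 - 24\right) + 625 = \left(-36\right) \left(-23\right) + 625 = 828 + 625 = 1453$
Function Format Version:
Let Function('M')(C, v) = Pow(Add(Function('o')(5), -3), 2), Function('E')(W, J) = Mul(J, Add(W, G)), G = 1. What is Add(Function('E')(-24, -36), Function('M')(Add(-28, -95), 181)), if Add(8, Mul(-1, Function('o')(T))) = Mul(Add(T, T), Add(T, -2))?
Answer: 1453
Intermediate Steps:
Function('E')(W, J) = Mul(J, Add(1, W)) (Function('E')(W, J) = Mul(J, Add(W, 1)) = Mul(J, Add(1, W)))
Function('o')(T) = Add(8, Mul(-2, T, Add(-2, T))) (Function('o')(T) = Add(8, Mul(-1, Mul(Add(T, T), Add(T, -2)))) = Add(8, Mul(-1, Mul(Mul(2, T), Add(-2, T)))) = Add(8, Mul(-1, Mul(2, T, Add(-2, T)))) = Add(8, Mul(-2, T, Add(-2, T))))
Function('M')(C, v) = 625 (Function('M')(C, v) = Pow(Add(Add(8, Mul(-2, Pow(5, 2)), Mul(4, 5)), -3), 2) = Pow(Add(Add(8, Mul(-2, 25), 20), -3), 2) = Pow(Add(Add(8, -50, 20), -3), 2) = Pow(Add(-22, -3), 2) = Pow(-25, 2) = 625)
Add(Function('E')(-24, -36), Function('M')(Add(-28, -95), 181)) = Add(Mul(-36, Add(1, -24)), 625) = Add(Mul(-36, -23), 625) = Add(828, 625) = 1453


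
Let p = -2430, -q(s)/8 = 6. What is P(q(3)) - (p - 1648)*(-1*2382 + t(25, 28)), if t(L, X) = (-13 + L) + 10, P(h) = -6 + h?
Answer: -9624134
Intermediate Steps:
q(s) = -48 (q(s) = -8*6 = -48)
t(L, X) = -3 + L
P(q(3)) - (p - 1648)*(-1*2382 + t(25, 28)) = (-6 - 48) - (-2430 - 1648)*(-1*2382 + (-3 + 25)) = -54 - (-4078)*(-2382 + 22) = -54 - (-4078)*(-2360) = -54 - 1*9624080 = -54 - 9624080 = -9624134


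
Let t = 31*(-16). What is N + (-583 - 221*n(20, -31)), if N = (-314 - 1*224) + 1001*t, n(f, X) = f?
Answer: -502037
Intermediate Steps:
t = -496
N = -497034 (N = (-314 - 1*224) + 1001*(-496) = (-314 - 224) - 496496 = -538 - 496496 = -497034)
N + (-583 - 221*n(20, -31)) = -497034 + (-583 - 221*20) = -497034 + (-583 - 4420) = -497034 - 5003 = -502037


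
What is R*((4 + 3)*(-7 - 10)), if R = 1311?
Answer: -156009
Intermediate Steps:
R*((4 + 3)*(-7 - 10)) = 1311*((4 + 3)*(-7 - 10)) = 1311*(7*(-17)) = 1311*(-119) = -156009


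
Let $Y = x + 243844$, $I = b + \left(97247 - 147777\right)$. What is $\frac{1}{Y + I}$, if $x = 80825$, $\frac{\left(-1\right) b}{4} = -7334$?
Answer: $\frac{1}{303475} \approx 3.2952 \cdot 10^{-6}$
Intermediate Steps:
$b = 29336$ ($b = \left(-4\right) \left(-7334\right) = 29336$)
$I = -21194$ ($I = 29336 + \left(97247 - 147777\right) = 29336 - 50530 = -21194$)
$Y = 324669$ ($Y = 80825 + 243844 = 324669$)
$\frac{1}{Y + I} = \frac{1}{324669 - 21194} = \frac{1}{303475}$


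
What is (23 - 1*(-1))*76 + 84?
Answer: 1908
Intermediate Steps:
(23 - 1*(-1))*76 + 84 = (23 + 1)*76 + 84 = 24*76 + 84 = 1824 + 84 = 1908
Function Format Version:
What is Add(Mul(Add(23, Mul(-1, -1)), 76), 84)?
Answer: 1908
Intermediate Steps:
Add(Mul(Add(23, Mul(-1, -1)), 76), 84) = Add(Mul(Add(23, 1), 76), 84) = Add(Mul(24, 76), 84) = Add(1824, 84) = 1908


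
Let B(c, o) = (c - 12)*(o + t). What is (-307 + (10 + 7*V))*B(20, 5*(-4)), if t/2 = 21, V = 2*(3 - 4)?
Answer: -54736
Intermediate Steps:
V = -2 (V = 2*(-1) = -2)
t = 42 (t = 2*21 = 42)
B(c, o) = (-12 + c)*(42 + o) (B(c, o) = (c - 12)*(o + 42) = (-12 + c)*(42 + o))
(-307 + (10 + 7*V))*B(20, 5*(-4)) = (-307 + (10 + 7*(-2)))*(-504 - 60*(-4) + 42*20 + 20*(5*(-4))) = (-307 + (10 - 14))*(-504 - 12*(-20) + 840 + 20*(-20)) = (-307 - 4)*(-504 + 240 + 840 - 400) = -311*176 = -54736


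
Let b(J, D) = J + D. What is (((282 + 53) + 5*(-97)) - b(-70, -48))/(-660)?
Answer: 8/165 ≈ 0.048485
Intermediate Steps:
b(J, D) = D + J
(((282 + 53) + 5*(-97)) - b(-70, -48))/(-660) = (((282 + 53) + 5*(-97)) - (-48 - 70))/(-660) = ((335 - 485) - 1*(-118))*(-1/660) = (-150 + 118)*(-1/660) = -32*(-1/660) = 8/165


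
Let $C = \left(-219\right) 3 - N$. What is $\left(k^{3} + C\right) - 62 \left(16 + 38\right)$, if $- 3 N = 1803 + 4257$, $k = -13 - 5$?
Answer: $-7817$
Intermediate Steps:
$k = -18$
$N = -2020$ ($N = - \frac{1803 + 4257}{3} = \left(- \frac{1}{3}\right) 6060 = -2020$)
$C = 1363$ ($C = \left(-219\right) 3 - -2020 = -657 + 2020 = 1363$)
$\left(k^{3} + C\right) - 62 \left(16 + 38\right) = \left(\left(-18\right)^{3} + 1363\right) - 62 \left(16 + 38\right) = \left(-5832 + 1363\right) - 62 \cdot 54 = -4469 - 3348 = -7817$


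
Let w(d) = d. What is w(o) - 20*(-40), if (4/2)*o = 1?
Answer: 1601/2 ≈ 800.50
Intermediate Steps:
o = ½ (o = (½)*1 = ½ ≈ 0.50000)
w(o) - 20*(-40) = ½ - 20*(-40) = ½ + 800 = 1601/2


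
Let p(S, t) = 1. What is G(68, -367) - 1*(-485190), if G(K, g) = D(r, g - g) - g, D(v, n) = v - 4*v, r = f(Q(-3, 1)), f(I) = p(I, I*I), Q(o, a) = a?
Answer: 485554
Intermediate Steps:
f(I) = 1
r = 1
D(v, n) = -3*v
G(K, g) = -3 - g (G(K, g) = -3*1 - g = -3 - g)
G(68, -367) - 1*(-485190) = (-3 - 1*(-367)) - 1*(-485190) = (-3 + 367) + 485190 = 364 + 485190 = 485554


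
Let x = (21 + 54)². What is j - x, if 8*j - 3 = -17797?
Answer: -31397/4 ≈ -7849.3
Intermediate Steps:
j = -8897/4 (j = 3/8 + (⅛)*(-17797) = 3/8 - 17797/8 = -8897/4 ≈ -2224.3)
x = 5625 (x = 75² = 5625)
j - x = -8897/4 - 1*5625 = -8897/4 - 5625 = -31397/4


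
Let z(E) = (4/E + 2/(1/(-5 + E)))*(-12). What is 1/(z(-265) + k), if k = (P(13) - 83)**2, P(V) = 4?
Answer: 265/3371113 ≈ 7.8609e-5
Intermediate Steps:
k = 6241 (k = (4 - 83)**2 = (-79)**2 = 6241)
z(E) = 120 - 48/E - 24*E (z(E) = (4/E + 2*(-5 + E))*(-12) = (4/E + (-10 + 2*E))*(-12) = (-10 + 2*E + 4/E)*(-12) = 120 - 48/E - 24*E)
1/(z(-265) + k) = 1/((120 - 48/(-265) - 24*(-265)) + 6241) = 1/((120 - 48*(-1/265) + 6360) + 6241) = 1/((120 + 48/265 + 6360) + 6241) = 1/(1717248/265 + 6241) = 1/(3371113/265) = 265/3371113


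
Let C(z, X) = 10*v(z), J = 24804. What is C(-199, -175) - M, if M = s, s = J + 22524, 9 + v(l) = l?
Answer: -49408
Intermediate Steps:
v(l) = -9 + l
s = 47328 (s = 24804 + 22524 = 47328)
M = 47328
C(z, X) = -90 + 10*z (C(z, X) = 10*(-9 + z) = -90 + 10*z)
C(-199, -175) - M = (-90 + 10*(-199)) - 1*47328 = (-90 - 1990) - 47328 = -2080 - 47328 = -49408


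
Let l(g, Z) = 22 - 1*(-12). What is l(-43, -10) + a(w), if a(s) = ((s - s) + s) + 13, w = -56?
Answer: -9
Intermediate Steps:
l(g, Z) = 34 (l(g, Z) = 22 + 12 = 34)
a(s) = 13 + s (a(s) = (0 + s) + 13 = s + 13 = 13 + s)
l(-43, -10) + a(w) = 34 + (13 - 56) = 34 - 43 = -9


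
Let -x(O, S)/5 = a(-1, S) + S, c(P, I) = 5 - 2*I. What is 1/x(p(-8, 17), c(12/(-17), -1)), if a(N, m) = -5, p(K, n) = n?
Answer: -⅒ ≈ -0.10000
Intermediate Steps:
x(O, S) = 25 - 5*S (x(O, S) = -5*(-5 + S) = 25 - 5*S)
1/x(p(-8, 17), c(12/(-17), -1)) = 1/(25 - 5*(5 - 2*(-1))) = 1/(25 - 5*(5 + 2)) = 1/(25 - 5*7) = 1/(25 - 35) = 1/(-10) = -⅒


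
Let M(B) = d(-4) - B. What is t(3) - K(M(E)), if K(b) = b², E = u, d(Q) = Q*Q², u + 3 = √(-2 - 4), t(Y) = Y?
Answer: 3 - (61 + I*√6)² ≈ -3712.0 - 298.84*I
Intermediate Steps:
u = -3 + I*√6 (u = -3 + √(-2 - 4) = -3 + √(-6) = -3 + I*√6 ≈ -3.0 + 2.4495*I)
d(Q) = Q³
E = -3 + I*√6 ≈ -3.0 + 2.4495*I
M(B) = -64 - B (M(B) = (-4)³ - B = -64 - B)
t(3) - K(M(E)) = 3 - (-64 - (-3 + I*√6))² = 3 - (-64 + (3 - I*√6))² = 3 - (-61 - I*√6)²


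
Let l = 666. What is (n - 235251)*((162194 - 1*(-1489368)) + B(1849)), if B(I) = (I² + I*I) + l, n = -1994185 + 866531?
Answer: -11570831756150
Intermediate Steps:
n = -1127654
B(I) = 666 + 2*I² (B(I) = (I² + I*I) + 666 = (I² + I²) + 666 = 2*I² + 666 = 666 + 2*I²)
(n - 235251)*((162194 - 1*(-1489368)) + B(1849)) = (-1127654 - 235251)*((162194 - 1*(-1489368)) + (666 + 2*1849²)) = -1362905*((162194 + 1489368) + (666 + 2*3418801)) = -1362905*(1651562 + (666 + 6837602)) = -1362905*(1651562 + 6838268) = -1362905*8489830 = -11570831756150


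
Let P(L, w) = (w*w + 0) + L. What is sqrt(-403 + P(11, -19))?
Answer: I*sqrt(31) ≈ 5.5678*I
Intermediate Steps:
P(L, w) = L + w**2 (P(L, w) = (w**2 + 0) + L = w**2 + L = L + w**2)
sqrt(-403 + P(11, -19)) = sqrt(-403 + (11 + (-19)**2)) = sqrt(-403 + (11 + 361)) = sqrt(-403 + 372) = sqrt(-31) = I*sqrt(31)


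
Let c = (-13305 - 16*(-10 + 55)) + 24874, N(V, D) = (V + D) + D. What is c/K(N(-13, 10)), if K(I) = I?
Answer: 10849/7 ≈ 1549.9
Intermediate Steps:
N(V, D) = V + 2*D (N(V, D) = (D + V) + D = V + 2*D)
c = 10849 (c = (-13305 - 16*45) + 24874 = (-13305 - 720) + 24874 = -14025 + 24874 = 10849)
c/K(N(-13, 10)) = 10849/(-13 + 2*10) = 10849/(-13 + 20) = 10849/7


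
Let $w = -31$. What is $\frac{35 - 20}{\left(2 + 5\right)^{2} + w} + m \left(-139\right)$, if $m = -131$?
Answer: $\frac{109259}{6} \approx 18210.0$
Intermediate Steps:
$\frac{35 - 20}{\left(2 + 5\right)^{2} + w} + m \left(-139\right) = \frac{35 - 20}{\left(2 + 5\right)^{2} - 31} - -18209 = \frac{35 - 20}{7^{2} - 31} + 18209 = \frac{15}{49 - 31} + 18209 = \frac{15}{18} + 18209 = 15 \cdot \frac{1}{18} + 18209 = \frac{5}{6} + 18209 = \frac{109259}{6}$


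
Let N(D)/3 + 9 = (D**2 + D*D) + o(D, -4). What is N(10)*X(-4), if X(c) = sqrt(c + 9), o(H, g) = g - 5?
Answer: 546*sqrt(5) ≈ 1220.9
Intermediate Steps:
o(H, g) = -5 + g
X(c) = sqrt(9 + c)
N(D) = -54 + 6*D**2 (N(D) = -27 + 3*((D**2 + D*D) + (-5 - 4)) = -27 + 3*((D**2 + D**2) - 9) = -27 + 3*(2*D**2 - 9) = -27 + 3*(-9 + 2*D**2) = -27 + (-27 + 6*D**2) = -54 + 6*D**2)
N(10)*X(-4) = (-54 + 6*10**2)*sqrt(9 - 4) = (-54 + 6*100)*sqrt(5) = (-54 + 600)*sqrt(5) = 546*sqrt(5)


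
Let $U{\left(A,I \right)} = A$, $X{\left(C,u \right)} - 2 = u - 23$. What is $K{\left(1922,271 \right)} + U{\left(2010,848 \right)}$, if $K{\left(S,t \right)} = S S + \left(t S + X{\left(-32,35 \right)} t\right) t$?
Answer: $145877870$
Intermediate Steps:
$X{\left(C,u \right)} = -21 + u$ ($X{\left(C,u \right)} = 2 + \left(u - 23\right) = 2 + \left(-23 + u\right) = -21 + u$)
$K{\left(S,t \right)} = S^{2} + t \left(14 t + S t\right)$ ($K{\left(S,t \right)} = S S + \left(t S + \left(-21 + 35\right) t\right) t = S^{2} + \left(S t + 14 t\right) t = S^{2} + \left(14 t + S t\right) t = S^{2} + t \left(14 t + S t\right)$)
$K{\left(1922,271 \right)} + U{\left(2010,848 \right)} = \left(1922^{2} + 14 \cdot 271^{2} + 1922 \cdot 271^{2}\right) + 2010 = \left(3694084 + 14 \cdot 73441 + 1922 \cdot 73441\right) + 2010 = \left(3694084 + 1028174 + 141153602\right) + 2010 = 145875860 + 2010 = 145877870$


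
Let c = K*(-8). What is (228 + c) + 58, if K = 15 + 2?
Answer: 150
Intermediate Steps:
K = 17
c = -136 (c = 17*(-8) = -136)
(228 + c) + 58 = (228 - 136) + 58 = 92 + 58 = 150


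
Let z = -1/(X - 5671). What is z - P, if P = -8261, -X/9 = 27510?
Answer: 2092189122/253261 ≈ 8261.0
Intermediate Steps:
X = -247590 (X = -9*27510 = -247590)
z = 1/253261 (z = -1/(-247590 - 5671) = -1/(-253261) = -1*(-1/253261) = 1/253261 ≈ 3.9485e-6)
z - P = 1/253261 - 1*(-8261) = 1/253261 + 8261 = 2092189122/253261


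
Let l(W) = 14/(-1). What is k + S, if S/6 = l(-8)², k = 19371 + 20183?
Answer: 40730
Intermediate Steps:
l(W) = -14 (l(W) = 14*(-1) = -14)
k = 39554
S = 1176 (S = 6*(-14)² = 6*196 = 1176)
k + S = 39554 + 1176 = 40730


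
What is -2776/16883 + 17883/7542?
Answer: 31220233/14147954 ≈ 2.2067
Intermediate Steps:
-2776/16883 + 17883/7542 = -2776*1/16883 + 17883*(1/7542) = -2776/16883 + 1987/838 = 31220233/14147954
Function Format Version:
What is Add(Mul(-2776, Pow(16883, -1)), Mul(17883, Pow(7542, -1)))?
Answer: Rational(31220233, 14147954) ≈ 2.2067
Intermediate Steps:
Add(Mul(-2776, Pow(16883, -1)), Mul(17883, Pow(7542, -1))) = Add(Mul(-2776, Rational(1, 16883)), Mul(17883, Rational(1, 7542))) = Add(Rational(-2776, 16883), Rational(1987, 838)) = Rational(31220233, 14147954)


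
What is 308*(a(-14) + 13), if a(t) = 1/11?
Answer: 4032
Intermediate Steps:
a(t) = 1/11
308*(a(-14) + 13) = 308*(1/11 + 13) = 308*(144/11) = 4032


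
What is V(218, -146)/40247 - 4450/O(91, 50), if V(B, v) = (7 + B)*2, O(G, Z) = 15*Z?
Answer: -3575233/603705 ≈ -5.9221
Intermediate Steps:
V(B, v) = 14 + 2*B
V(218, -146)/40247 - 4450/O(91, 50) = (14 + 2*218)/40247 - 4450/(15*50) = (14 + 436)*(1/40247) - 4450/750 = 450*(1/40247) - 4450*1/750 = 450/40247 - 89/15 = -3575233/603705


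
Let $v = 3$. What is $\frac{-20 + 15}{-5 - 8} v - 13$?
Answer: $- \frac{154}{13} \approx -11.846$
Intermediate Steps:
$\frac{-20 + 15}{-5 - 8} v - 13 = \frac{-20 + 15}{-5 - 8} \cdot 3 - 13 = - \frac{5}{-13} \cdot 3 - 13 = \left(-5\right) \left(- \frac{1}{13}\right) 3 - 13 = \frac{5}{13} \cdot 3 - 13 = \frac{15}{13} - 13 = - \frac{154}{13}$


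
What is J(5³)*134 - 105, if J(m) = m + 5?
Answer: 17315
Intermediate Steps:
J(m) = 5 + m
J(5³)*134 - 105 = (5 + 5³)*134 - 105 = (5 + 125)*134 - 105 = 130*134 - 105 = 17420 - 105 = 17315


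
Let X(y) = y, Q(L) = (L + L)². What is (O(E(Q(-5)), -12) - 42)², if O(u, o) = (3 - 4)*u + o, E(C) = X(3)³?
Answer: 6561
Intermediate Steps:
Q(L) = 4*L² (Q(L) = (2*L)² = 4*L²)
E(C) = 27 (E(C) = 3³ = 27)
O(u, o) = o - u (O(u, o) = -u + o = o - u)
(O(E(Q(-5)), -12) - 42)² = ((-12 - 1*27) - 42)² = ((-12 - 27) - 42)² = (-39 - 42)² = (-81)² = 6561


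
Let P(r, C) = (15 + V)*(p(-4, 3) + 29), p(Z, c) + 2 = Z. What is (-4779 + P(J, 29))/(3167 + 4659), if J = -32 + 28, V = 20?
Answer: -1987/3913 ≈ -0.50779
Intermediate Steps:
p(Z, c) = -2 + Z
J = -4
P(r, C) = 805 (P(r, C) = (15 + 20)*((-2 - 4) + 29) = 35*(-6 + 29) = 35*23 = 805)
(-4779 + P(J, 29))/(3167 + 4659) = (-4779 + 805)/(3167 + 4659) = -3974/7826 = -3974*1/7826 = -1987/3913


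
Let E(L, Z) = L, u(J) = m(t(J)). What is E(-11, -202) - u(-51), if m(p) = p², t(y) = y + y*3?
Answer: -41627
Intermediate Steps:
t(y) = 4*y (t(y) = y + 3*y = 4*y)
u(J) = 16*J² (u(J) = (4*J)² = 16*J²)
E(-11, -202) - u(-51) = -11 - 16*(-51)² = -11 - 16*2601 = -11 - 1*41616 = -11 - 41616 = -41627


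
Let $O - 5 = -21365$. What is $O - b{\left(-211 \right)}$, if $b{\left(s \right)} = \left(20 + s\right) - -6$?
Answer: $-21175$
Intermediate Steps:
$O = -21360$ ($O = 5 - 21365 = -21360$)
$b{\left(s \right)} = 26 + s$ ($b{\left(s \right)} = \left(20 + s\right) + 6 = 26 + s$)
$O - b{\left(-211 \right)} = -21360 - \left(26 - 211\right) = -21360 - -185 = -21360 + 185 = -21175$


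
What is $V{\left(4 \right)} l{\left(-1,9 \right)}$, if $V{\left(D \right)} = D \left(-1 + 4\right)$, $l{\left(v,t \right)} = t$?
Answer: $108$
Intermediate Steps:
$V{\left(D \right)} = 3 D$ ($V{\left(D \right)} = D 3 = 3 D$)
$V{\left(4 \right)} l{\left(-1,9 \right)} = 3 \cdot 4 \cdot 9 = 12 \cdot 9 = 108$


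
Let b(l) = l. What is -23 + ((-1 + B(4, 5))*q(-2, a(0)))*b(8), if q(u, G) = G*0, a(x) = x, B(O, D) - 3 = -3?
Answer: -23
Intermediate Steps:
B(O, D) = 0 (B(O, D) = 3 - 3 = 0)
q(u, G) = 0
-23 + ((-1 + B(4, 5))*q(-2, a(0)))*b(8) = -23 + ((-1 + 0)*0)*8 = -23 - 1*0*8 = -23 + 0*8 = -23 + 0 = -23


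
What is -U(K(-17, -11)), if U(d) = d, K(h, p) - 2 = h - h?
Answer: -2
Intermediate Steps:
K(h, p) = 2 (K(h, p) = 2 + (h - h) = 2 + 0 = 2)
-U(K(-17, -11)) = -1*2 = -2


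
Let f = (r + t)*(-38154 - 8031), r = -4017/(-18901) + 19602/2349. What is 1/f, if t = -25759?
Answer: 548129/651881155705560 ≈ 8.4084e-10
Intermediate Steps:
r = 4690535/548129 (r = -4017*(-1/18901) + 19602*(1/2349) = 4017/18901 + 242/29 = 4690535/548129 ≈ 8.5574)
f = 651881155705560/548129 (f = (4690535/548129 - 25759)*(-38154 - 8031) = -14114564376/548129*(-46185) = 651881155705560/548129 ≈ 1.1893e+9)
1/f = 1/(651881155705560/548129) = 548129/651881155705560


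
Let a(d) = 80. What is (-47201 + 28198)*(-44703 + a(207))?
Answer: 847970869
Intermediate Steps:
(-47201 + 28198)*(-44703 + a(207)) = (-47201 + 28198)*(-44703 + 80) = -19003*(-44623) = 847970869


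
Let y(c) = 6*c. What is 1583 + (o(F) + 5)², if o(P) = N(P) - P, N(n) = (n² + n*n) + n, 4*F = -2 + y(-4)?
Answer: 38373/4 ≈ 9593.3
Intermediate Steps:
F = -13/2 (F = (-2 + 6*(-4))/4 = (-2 - 24)/4 = (¼)*(-26) = -13/2 ≈ -6.5000)
N(n) = n + 2*n² (N(n) = (n² + n²) + n = 2*n² + n = n + 2*n²)
o(P) = -P + P*(1 + 2*P) (o(P) = P*(1 + 2*P) - P = -P + P*(1 + 2*P))
1583 + (o(F) + 5)² = 1583 + (2*(-13/2)² + 5)² = 1583 + (2*(169/4) + 5)² = 1583 + (169/2 + 5)² = 1583 + (179/2)² = 1583 + 32041/4 = 38373/4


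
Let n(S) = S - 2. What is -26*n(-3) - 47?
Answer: 83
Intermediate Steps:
n(S) = -2 + S
-26*n(-3) - 47 = -26*(-2 - 3) - 47 = -26*(-5) - 47 = 130 - 47 = 83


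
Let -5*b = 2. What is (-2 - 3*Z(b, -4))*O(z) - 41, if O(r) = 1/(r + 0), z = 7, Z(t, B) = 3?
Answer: -298/7 ≈ -42.571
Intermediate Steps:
b = -2/5 (b = -1/5*2 = -2/5 ≈ -0.40000)
O(r) = 1/r
(-2 - 3*Z(b, -4))*O(z) - 41 = (-2 - 3*3)/7 - 41 = (-2 - 9)*(1/7) - 41 = -11*1/7 - 41 = -11/7 - 41 = -298/7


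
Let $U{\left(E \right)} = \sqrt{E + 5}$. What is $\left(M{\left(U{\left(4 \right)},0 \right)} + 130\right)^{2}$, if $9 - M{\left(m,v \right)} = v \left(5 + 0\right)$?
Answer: $19321$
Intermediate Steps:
$U{\left(E \right)} = \sqrt{5 + E}$
$M{\left(m,v \right)} = 9 - 5 v$ ($M{\left(m,v \right)} = 9 - v \left(5 + 0\right) = 9 - v 5 = 9 - 5 v$)
$\left(M{\left(U{\left(4 \right)},0 \right)} + 130\right)^{2} = \left(\left(9 - 0\right) + 130\right)^{2} = \left(\left(9 + 0\right) + 130\right)^{2} = \left(9 + 130\right)^{2} = 139^{2} = 19321$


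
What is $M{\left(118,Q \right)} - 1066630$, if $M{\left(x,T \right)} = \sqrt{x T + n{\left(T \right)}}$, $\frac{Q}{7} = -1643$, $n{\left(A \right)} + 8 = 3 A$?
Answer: $-1066630 + i \sqrt{1391629} \approx -1.0666 \cdot 10^{6} + 1179.7 i$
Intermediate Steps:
$n{\left(A \right)} = -8 + 3 A$
$Q = -11501$ ($Q = 7 \left(-1643\right) = -11501$)
$M{\left(x,T \right)} = \sqrt{-8 + 3 T + T x}$ ($M{\left(x,T \right)} = \sqrt{x T + \left(-8 + 3 T\right)} = \sqrt{T x + \left(-8 + 3 T\right)} = \sqrt{-8 + 3 T + T x}$)
$M{\left(118,Q \right)} - 1066630 = \sqrt{-8 + 3 \left(-11501\right) - 1357118} - 1066630 = \sqrt{-8 - 34503 - 1357118} - 1066630 = \sqrt{-1391629} - 1066630 = i \sqrt{1391629} - 1066630 = -1066630 + i \sqrt{1391629}$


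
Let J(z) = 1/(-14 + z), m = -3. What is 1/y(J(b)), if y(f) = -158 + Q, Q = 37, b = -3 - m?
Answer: -1/121 ≈ -0.0082645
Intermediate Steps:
b = 0 (b = -3 - 1*(-3) = -3 + 3 = 0)
y(f) = -121 (y(f) = -158 + 37 = -121)
1/y(J(b)) = 1/(-121) = -1/121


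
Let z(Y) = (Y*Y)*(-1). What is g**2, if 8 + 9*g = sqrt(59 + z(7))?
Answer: (8 - sqrt(10))**2/81 ≈ 0.28893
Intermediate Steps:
z(Y) = -Y**2 (z(Y) = Y**2*(-1) = -Y**2)
g = -8/9 + sqrt(10)/9 (g = -8/9 + sqrt(59 - 1*7**2)/9 = -8/9 + sqrt(59 - 1*49)/9 = -8/9 + sqrt(59 - 49)/9 = -8/9 + sqrt(10)/9 ≈ -0.53753)
g**2 = (-8/9 + sqrt(10)/9)**2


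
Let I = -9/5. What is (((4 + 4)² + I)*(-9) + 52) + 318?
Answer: -949/5 ≈ -189.80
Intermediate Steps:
I = -9/5 (I = -9*⅕ = -9/5 ≈ -1.8000)
(((4 + 4)² + I)*(-9) + 52) + 318 = (((4 + 4)² - 9/5)*(-9) + 52) + 318 = ((8² - 9/5)*(-9) + 52) + 318 = ((64 - 9/5)*(-9) + 52) + 318 = ((311/5)*(-9) + 52) + 318 = (-2799/5 + 52) + 318 = -2539/5 + 318 = -949/5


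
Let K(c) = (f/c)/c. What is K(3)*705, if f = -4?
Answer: -940/3 ≈ -313.33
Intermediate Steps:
K(c) = -4/c² (K(c) = (-4/c)/c = -4/c²)
K(3)*705 = -4/3²*705 = -4*⅑*705 = -4/9*705 = -940/3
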